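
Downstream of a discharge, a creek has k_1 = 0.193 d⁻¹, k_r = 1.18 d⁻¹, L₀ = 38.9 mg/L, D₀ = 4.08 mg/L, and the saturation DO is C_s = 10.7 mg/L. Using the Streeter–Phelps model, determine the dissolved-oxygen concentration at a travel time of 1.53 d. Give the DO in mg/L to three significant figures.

k_1 L₀/(k_r−k_1) = 0.193×38.9/(1.18−0.193) = 7.508/0.9870 = 7.607 mg/L.
e^(−k_1 t) = e^(−0.193×1.530) = 0.7443; e^(−k_r t) = e^(−1.18×1.530) = 0.1644.
D = 7.607 × (0.7443 − 0.1644) + 4.08 × 0.1644 = 4.411 + 0.6708 = 5.082 mg/L.
DO = C_s − D = 10.7 − 5.082 = 5.618 mg/L.

DO ≈ 5.62 mg/L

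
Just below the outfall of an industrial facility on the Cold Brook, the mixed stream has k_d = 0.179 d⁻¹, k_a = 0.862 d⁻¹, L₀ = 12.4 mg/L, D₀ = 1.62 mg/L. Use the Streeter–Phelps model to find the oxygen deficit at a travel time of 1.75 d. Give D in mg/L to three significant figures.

D ≈ 2.02 mg/L

k_d L₀/(k_a−k_d) = 0.179×12.4/(0.862−0.179) = 2.220/0.6830 = 3.250 mg/L.
e^(−k_d t) = e^(−0.179×1.750) = 0.7311; e^(−k_a t) = e^(−0.862×1.750) = 0.2212.
D = 3.250 × (0.7311 − 0.2212) + 1.62 × 0.2212 = 1.657 + 0.3584 = 2.015 mg/L.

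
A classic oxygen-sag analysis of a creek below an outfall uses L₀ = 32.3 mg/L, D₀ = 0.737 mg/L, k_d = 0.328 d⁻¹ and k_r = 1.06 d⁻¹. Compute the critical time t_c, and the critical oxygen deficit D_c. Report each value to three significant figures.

t_c ≈ 1.53 d; D_c ≈ 6.05 mg/L

t_c = [1/(k_r−k_d)] ln[(k_r/k_d)(1 − D₀(k_r−k_d)/(k_d L₀))]
= [1/(1.06−0.328)] ln[(1.06/0.328)(1 − 0.737×0.7320/(0.328×32.3))]
= (1/0.7320) ln[3.232 × 0.9491] = 1.366 × ln(3.067) = 1.366 × 1.121 = 1.531 d.
L(t_c) = L₀ e^(−k_d t_c) = 32.3 × 0.6052 = 19.55 mg/L, and at the critical point k_r D_c = k_d L, so D_c = (0.328/1.06) × 19.55 = 6.049 mg/L.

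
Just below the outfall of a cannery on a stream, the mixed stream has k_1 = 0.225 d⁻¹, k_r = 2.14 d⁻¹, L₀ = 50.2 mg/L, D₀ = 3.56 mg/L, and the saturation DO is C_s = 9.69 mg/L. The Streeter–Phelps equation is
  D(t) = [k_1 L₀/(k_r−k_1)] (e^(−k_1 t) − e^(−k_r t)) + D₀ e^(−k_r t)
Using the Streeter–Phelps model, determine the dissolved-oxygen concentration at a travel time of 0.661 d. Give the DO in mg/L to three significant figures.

DO ≈ 5.18 mg/L

k_1 L₀/(k_r−k_1) = 0.225×50.2/(2.14−0.225) = 11.30/1.915 = 5.898 mg/L.
e^(−k_1 t) = e^(−0.225×0.6610) = 0.8618; e^(−k_r t) = e^(−2.14×0.6610) = 0.2430.
D = 5.898 × (0.8618 − 0.2430) + 3.56 × 0.2430 = 3.650 + 0.8652 = 4.515 mg/L.
DO = C_s − D = 9.69 − 4.515 = 5.175 mg/L.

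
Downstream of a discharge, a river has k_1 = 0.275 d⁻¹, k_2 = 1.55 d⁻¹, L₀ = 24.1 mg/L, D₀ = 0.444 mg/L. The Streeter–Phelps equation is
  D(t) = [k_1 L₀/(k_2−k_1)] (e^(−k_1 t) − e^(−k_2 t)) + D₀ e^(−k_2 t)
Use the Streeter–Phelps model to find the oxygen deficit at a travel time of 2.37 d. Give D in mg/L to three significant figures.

D ≈ 2.59 mg/L

k_1 L₀/(k_2−k_1) = 0.275×24.1/(1.55−0.275) = 6.628/1.275 = 5.198 mg/L.
e^(−k_1 t) = e^(−0.275×2.370) = 0.5211; e^(−k_2 t) = e^(−1.55×2.370) = 0.02539.
D = 5.198 × (0.5211 − 0.02539) + 0.444 × 0.02539 = 2.577 + 0.01127 = 2.588 mg/L.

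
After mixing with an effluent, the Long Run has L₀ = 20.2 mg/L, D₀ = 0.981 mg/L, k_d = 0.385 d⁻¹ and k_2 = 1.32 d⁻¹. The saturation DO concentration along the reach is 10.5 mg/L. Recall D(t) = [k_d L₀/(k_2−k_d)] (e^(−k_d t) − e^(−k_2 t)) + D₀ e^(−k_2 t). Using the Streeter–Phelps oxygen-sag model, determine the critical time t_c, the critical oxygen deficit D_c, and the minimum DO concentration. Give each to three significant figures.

At the critical point dD/dt = 0, so k_d L₀ e^(−k_d t) = k_2 D. Substituting D(t) from the Streeter–Phelps equation and solving for t gives
t_c = ln[(k_2/k_d)(1 − D₀(k_2−k_d)/(k_d L₀))] / (k_2−k_d).
Here k_2−k_d = 0.9350 d⁻¹ and 1 − D₀(k_2−k_d)/(k_d L₀) = 1 − 0.981×0.9350/(0.385×20.2) = 0.8821, so
t_c = ln(3.429 × 0.8821) / 0.9350 = 1.107 / 0.9350 = 1.184 d.
L(t_c) = L₀ e^(−k_d t_c) = 20.2 × 0.6340 = 12.81 mg/L, and at the critical point k_2 D_c = k_d L, so D_c = (0.385/1.32) × 12.81 = 3.735 mg/L.
Minimum DO = C_s − D_c = 10.5 − 3.735 = 6.765 mg/L.

t_c ≈ 1.18 d; D_c ≈ 3.74 mg/L; min DO ≈ 6.76 mg/L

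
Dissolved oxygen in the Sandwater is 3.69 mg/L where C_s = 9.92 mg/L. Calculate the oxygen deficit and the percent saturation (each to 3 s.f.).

D ≈ 6.23 mg/L; 37.2 % saturation

D = C_s − C = 9.92 − 3.69 = 6.23 mg/L.
% saturation = 3.69/9.92 × 100 = 37.2 %.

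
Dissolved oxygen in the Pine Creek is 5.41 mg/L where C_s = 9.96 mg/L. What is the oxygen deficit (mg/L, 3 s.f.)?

D ≈ 4.55 mg/L

D = C_s − C = 9.96 − 5.41 = 4.55 mg/L.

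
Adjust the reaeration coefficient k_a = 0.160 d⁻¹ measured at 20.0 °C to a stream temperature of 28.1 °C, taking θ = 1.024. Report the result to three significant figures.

k_a ≈ 0.194 d⁻¹

k_a(T₂) = k_a(T₁) · θ^(T₂−T₁) = 0.160 × 1.024^(28.1−20.0)
= 0.160 × 1.024^8.10 = 0.160 × 1.212 = 0.1939 d⁻¹.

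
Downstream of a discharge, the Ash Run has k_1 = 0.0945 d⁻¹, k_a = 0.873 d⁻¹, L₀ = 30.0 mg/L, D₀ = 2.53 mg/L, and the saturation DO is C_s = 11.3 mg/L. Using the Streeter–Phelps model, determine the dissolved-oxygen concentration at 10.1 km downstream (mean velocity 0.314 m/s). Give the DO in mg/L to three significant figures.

Travel time t = x/v = 10.1 km / (0.314 m/s) = 10100 m / 0.314 m/s = 32170 s = 0.3723 d.
k_1 L₀/(k_a−k_1) = 0.0945×30.0/(0.873−0.0945) = 2.835/0.7785 = 3.642 mg/L.
e^(−k_1 t) = e^(−0.0945×0.3723) = 0.9654; e^(−k_a t) = e^(−0.873×0.3723) = 0.7225.
D = 3.642 × (0.9654 − 0.7225) + 2.53 × 0.7225 = 0.8846 + 1.828 = 2.713 mg/L.
DO = C_s − D = 11.3 − 2.713 = 8.587 mg/L.

DO ≈ 8.59 mg/L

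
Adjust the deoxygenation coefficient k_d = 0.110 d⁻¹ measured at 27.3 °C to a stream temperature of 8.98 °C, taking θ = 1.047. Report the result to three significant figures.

k_d(T₂) = k_d(T₁) · θ^(T₂−T₁) = 0.110 × 1.047^(8.98−27.3)
= 0.110 × 1.047^-18.3 = 0.110 × 0.4311 = 0.04742 d⁻¹.

k_d ≈ 0.0474 d⁻¹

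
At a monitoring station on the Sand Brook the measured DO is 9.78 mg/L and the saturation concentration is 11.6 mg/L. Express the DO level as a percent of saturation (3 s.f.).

84.3 % saturation

% saturation = C/C_s × 100 = 9.78/11.6 × 100 = 84.3 %.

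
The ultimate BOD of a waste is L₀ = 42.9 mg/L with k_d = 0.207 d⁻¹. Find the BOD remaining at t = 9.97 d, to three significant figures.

L ≈ 5.45 mg/L

L_t = L₀ e^(−k_d t) = 42.9 × e^(−0.207×9.97) = 42.9 × 0.1270 = 5.447 mg/L.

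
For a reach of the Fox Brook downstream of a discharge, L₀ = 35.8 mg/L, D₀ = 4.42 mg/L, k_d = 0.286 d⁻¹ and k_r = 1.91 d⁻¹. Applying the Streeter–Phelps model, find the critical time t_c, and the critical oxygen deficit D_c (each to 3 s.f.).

t_c = [1/(k_r−k_d)] ln[(k_r/k_d)(1 − D₀(k_r−k_d)/(k_d L₀))]
= [1/(1.91−0.286)] ln[(1.91/0.286)(1 − 4.42×1.624/(0.286×35.8))]
= (1/1.624) ln[6.678 × 0.2989] = 0.6158 × ln(1.996) = 0.6158 × 0.6913 = 0.4257 d.
D_c = (k_d/k_r) L₀ e^(−k_d t_c) = (0.286/1.91) × 35.8 × e^(−0.286×0.4257) = 0.1497 × 35.8 × 0.8854 = 4.746 mg/L.

t_c ≈ 0.426 d; D_c ≈ 4.75 mg/L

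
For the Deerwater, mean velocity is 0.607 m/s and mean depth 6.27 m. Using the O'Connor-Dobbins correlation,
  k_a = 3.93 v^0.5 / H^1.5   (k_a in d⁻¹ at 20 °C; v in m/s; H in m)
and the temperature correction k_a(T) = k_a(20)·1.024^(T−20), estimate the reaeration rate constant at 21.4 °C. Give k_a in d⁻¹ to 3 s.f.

k_a(20) = 3.93 × 0.607^0.5 / 6.27^1.5 = 3.93 × 0.7791 / 15.70 = 0.1950 d⁻¹.
k_a(21.4) = 0.1950 × 1.024^(21.4−20) = 0.1950 × 1.034 = 0.2016 d⁻¹.

k_a ≈ 0.202 d⁻¹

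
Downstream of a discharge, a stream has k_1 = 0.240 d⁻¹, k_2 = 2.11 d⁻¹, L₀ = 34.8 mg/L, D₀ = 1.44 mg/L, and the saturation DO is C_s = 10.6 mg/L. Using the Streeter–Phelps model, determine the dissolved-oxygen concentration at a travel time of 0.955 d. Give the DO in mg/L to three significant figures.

k_1 L₀/(k_2−k_1) = 0.240×34.8/(2.11−0.240) = 8.352/1.870 = 4.466 mg/L.
e^(−k_1 t) = e^(−0.240×0.9550) = 0.7952; e^(−k_2 t) = e^(−2.11×0.9550) = 0.1333.
D = 4.466 × (0.7952 − 0.1333) + 1.44 × 0.1333 = 2.956 + 0.1920 = 3.148 mg/L.
DO = C_s − D = 10.6 − 3.148 = 7.452 mg/L.

DO ≈ 7.45 mg/L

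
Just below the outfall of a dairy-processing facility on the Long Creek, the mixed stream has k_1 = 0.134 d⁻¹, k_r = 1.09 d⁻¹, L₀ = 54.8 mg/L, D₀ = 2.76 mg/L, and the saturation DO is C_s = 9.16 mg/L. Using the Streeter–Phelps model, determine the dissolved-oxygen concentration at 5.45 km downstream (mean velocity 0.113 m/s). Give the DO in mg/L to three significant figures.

Travel time t = x/v = 5.45 km / (0.113 m/s) = 5450 m / 0.113 m/s = 48230 s = 0.5582 d.
k_1 L₀/(k_r−k_1) = 0.134×54.8/(1.09−0.134) = 7.343/0.9560 = 7.681 mg/L.
e^(−k_1 t) = e^(−0.134×0.5582) = 0.9279; e^(−k_r t) = e^(−1.09×0.5582) = 0.5442.
D = 7.681 × (0.9279 − 0.5442) + 2.76 × 0.5442 = 2.948 + 1.502 = 4.450 mg/L.
DO = C_s − D = 9.16 − 4.450 = 4.710 mg/L.

DO ≈ 4.71 mg/L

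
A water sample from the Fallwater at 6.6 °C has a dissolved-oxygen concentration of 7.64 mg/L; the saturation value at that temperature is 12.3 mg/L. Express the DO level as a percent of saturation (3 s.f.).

62.1 % saturation

% saturation = C/C_s × 100 = 7.64/12.3 × 100 = 62.1 %.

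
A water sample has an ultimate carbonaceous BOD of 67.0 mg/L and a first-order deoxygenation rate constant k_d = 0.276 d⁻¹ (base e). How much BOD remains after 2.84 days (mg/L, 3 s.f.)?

L ≈ 30.6 mg/L

L_t = L₀ e^(−k_d t) = 67.0 × e^(−0.276×2.84) = 67.0 × 0.4566 = 30.60 mg/L.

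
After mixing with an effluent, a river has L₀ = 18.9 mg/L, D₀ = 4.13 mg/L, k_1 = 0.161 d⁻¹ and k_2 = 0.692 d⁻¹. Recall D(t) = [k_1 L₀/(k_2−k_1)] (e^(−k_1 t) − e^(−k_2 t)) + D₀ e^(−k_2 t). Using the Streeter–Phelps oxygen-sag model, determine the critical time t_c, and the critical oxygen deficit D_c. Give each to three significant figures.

With k_2/k_1 = 4.298 and 1 − D₀(k_2−k_1)/(k_1 L₀) = 0.2793,
t_c = ln(4.298 × 0.2793) / (0.692 − 0.161) = ln(1.200) / 0.5310 = 0.1827/0.5310 = 0.3441 d.
D_c = (k_1/k_2) L₀ e^(−k_1 t_c) = (0.161/0.692) × 18.9 × e^(−0.161×0.3441) = 0.2327 × 18.9 × 0.9461 = 4.160 mg/L.

t_c ≈ 0.344 d; D_c ≈ 4.16 mg/L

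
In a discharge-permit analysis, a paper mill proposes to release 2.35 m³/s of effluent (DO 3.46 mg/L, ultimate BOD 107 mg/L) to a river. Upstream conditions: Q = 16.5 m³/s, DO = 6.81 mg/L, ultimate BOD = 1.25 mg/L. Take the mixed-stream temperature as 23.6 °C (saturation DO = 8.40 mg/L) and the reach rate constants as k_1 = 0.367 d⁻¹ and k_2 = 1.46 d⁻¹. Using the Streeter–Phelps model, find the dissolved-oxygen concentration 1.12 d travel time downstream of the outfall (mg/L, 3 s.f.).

Mixed DO = (16.5×6.81 + 2.35×3.46)/(16.5+2.35) = 120.5/18.85 = 6.392 mg/L.
Mixed L₀ = (16.5×1.25 + 2.35×107)/(18.85) = 272.1/18.85 = 14.43 mg/L.
Initial deficit D₀ = C_s − DO₀ = 8.40 − 6.392 = 2.008 mg/L.
D(1.12) = [0.367×14.43/(1.46−0.367)](e^(−0.367×1.12) − e^(−1.46×1.12)) + 2.008 e^(−1.46×1.12)
= 4.846 × (0.6630 − 0.1949) + 2.008 × 0.1949 = 2.660 mg/L.
DO = 8.40 − 2.660 = 5.740 mg/L.

DO ≈ 5.74 mg/L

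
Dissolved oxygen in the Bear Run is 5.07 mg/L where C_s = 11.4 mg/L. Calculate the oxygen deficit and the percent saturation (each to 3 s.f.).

D ≈ 6.33 mg/L; 44.5 % saturation

D = C_s − C = 11.4 − 5.07 = 6.33 mg/L.
% saturation = 5.07/11.4 × 100 = 44.5 %.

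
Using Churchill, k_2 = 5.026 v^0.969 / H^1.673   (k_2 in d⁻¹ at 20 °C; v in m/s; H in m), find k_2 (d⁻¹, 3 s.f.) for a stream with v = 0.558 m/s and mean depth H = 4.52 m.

k_2 = 5.026 × 0.558^0.969 / 4.52^1.673 = 5.026 × 0.5682 / 12.48 = 0.2289 d⁻¹.

k_2 ≈ 0.229 d⁻¹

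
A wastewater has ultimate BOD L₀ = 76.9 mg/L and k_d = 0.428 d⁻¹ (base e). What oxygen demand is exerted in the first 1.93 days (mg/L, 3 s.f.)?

y_t = L₀(1 − e^(−k_d t)) = 76.9 × (1 − e^(−0.428×1.93))
= 76.9 × (1 − 0.4378) = 76.9 × 0.5622 = 43.23 mg/L.

y ≈ 43.2 mg/L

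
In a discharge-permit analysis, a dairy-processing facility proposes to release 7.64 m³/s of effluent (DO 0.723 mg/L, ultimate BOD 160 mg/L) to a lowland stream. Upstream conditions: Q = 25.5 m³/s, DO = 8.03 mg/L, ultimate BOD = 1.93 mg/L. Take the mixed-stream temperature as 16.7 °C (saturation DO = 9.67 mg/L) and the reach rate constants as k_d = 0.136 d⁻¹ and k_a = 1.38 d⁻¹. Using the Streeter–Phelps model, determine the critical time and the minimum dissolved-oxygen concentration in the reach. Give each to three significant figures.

Mixed DO = (25.5×8.03 + 7.64×0.723)/(25.5+7.64) = 210.3/33.14 = 6.345 mg/L.
Mixed L₀ = (25.5×1.93 + 7.64×160)/(33.14) = 1272/33.14 = 38.37 mg/L.
Initial deficit D₀ = C_s − DO₀ = 9.67 − 6.345 = 3.325 mg/L.
t_c = (1/1.244) ln[(1.38/0.136)(1 − 3.325×1.244/(0.136×38.37))] = 0.8039 × ln(2.105) = 0.5985 d.
D_c = (0.136/1.38) × 38.37 × e^(−0.136×0.5985) = 0.09855 × 38.37 × 0.9218 = 3.486 mg/L.
Minimum DO = 9.67 − 3.486 = 6.184 mg/L.

t_c ≈ 0.598 d; minimum DO ≈ 6.18 mg/L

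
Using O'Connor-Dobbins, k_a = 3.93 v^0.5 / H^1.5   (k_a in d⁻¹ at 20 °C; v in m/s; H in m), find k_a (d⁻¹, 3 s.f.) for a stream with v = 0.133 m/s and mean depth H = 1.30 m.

k_a ≈ 0.967 d⁻¹

k_a = 3.93 × 0.133^0.5 / 1.30^1.5 = 3.93 × 0.3647 / 1.482 = 0.9669 d⁻¹.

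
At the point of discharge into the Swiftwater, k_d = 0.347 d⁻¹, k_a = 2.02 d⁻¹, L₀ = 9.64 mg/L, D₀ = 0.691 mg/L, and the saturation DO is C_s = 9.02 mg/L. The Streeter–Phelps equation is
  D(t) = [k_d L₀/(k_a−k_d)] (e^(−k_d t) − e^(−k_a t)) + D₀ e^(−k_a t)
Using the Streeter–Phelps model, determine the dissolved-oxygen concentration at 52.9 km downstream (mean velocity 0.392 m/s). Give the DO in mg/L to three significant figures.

Travel time t = x/v = 52.9 km / (0.392 m/s) = 52900 m / 0.392 m/s = 134900 s = 1.562 d.
k_d L₀/(k_a−k_d) = 0.347×9.64/(2.02−0.347) = 3.345/1.673 = 1.999 mg/L.
e^(−k_d t) = e^(−0.347×1.562) = 0.5816; e^(−k_a t) = e^(−2.02×1.562) = 0.04264.
D = 1.999 × (0.5816 − 0.04264) + 0.691 × 0.04264 = 1.078 + 0.02946 = 1.107 mg/L.
DO = C_s − D = 9.02 − 1.107 = 7.913 mg/L.

DO ≈ 7.91 mg/L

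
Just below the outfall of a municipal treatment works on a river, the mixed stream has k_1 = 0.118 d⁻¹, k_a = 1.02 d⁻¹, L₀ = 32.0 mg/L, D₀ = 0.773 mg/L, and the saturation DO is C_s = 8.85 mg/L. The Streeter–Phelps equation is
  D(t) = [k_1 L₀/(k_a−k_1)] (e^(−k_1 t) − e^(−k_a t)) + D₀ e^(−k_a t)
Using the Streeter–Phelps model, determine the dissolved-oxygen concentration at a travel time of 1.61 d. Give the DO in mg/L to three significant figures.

k_1 L₀/(k_a−k_1) = 0.118×32.0/(1.02−0.118) = 3.776/0.9020 = 4.186 mg/L.
e^(−k_1 t) = e^(−0.118×1.610) = 0.8270; e^(−k_a t) = e^(−1.02×1.610) = 0.1936.
D = 4.186 × (0.8270 − 0.1936) + 0.773 × 0.1936 = 2.652 + 0.1496 = 2.801 mg/L.
DO = C_s − D = 8.85 − 2.801 = 6.049 mg/L.

DO ≈ 6.05 mg/L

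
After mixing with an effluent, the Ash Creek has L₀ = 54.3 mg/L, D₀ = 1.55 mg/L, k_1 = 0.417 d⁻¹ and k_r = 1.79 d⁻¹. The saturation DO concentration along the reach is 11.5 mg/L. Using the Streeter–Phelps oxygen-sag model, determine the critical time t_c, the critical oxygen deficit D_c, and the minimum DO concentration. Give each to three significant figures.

At the critical point dD/dt = 0, so k_1 L₀ e^(−k_1 t) = k_r D. Substituting D(t) from the Streeter–Phelps equation and solving for t gives
t_c = ln[(k_r/k_1)(1 − D₀(k_r−k_1)/(k_1 L₀))] / (k_r−k_1).
Here k_r−k_1 = 1.373 d⁻¹ and 1 − D₀(k_r−k_1)/(k_1 L₀) = 1 − 1.55×1.373/(0.417×54.3) = 0.9060, so
t_c = ln(4.293 × 0.9060) / 1.373 = 1.358 / 1.373 = 0.9892 d.
D_c = (k_1/k_r) L₀ e^(−k_1 t_c) = (0.417/1.79) × 54.3 × e^(−0.417×0.9892) = 0.2330 × 54.3 × 0.6620 = 8.374 mg/L.
Minimum DO = C_s − D_c = 11.5 − 8.374 = 3.126 mg/L.

t_c ≈ 0.989 d; D_c ≈ 8.37 mg/L; min DO ≈ 3.13 mg/L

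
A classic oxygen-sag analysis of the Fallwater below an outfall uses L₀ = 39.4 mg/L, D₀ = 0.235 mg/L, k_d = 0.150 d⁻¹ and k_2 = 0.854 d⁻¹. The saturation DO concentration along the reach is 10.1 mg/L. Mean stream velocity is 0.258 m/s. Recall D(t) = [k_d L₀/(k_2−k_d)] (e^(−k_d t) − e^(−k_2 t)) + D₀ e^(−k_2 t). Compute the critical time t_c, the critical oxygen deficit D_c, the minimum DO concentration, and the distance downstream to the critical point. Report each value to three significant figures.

At the critical point dD/dt = 0, so k_d L₀ e^(−k_d t) = k_2 D. Substituting D(t) from the Streeter–Phelps equation and solving for t gives
t_c = ln[(k_2/k_d)(1 − D₀(k_2−k_d)/(k_d L₀))] / (k_2−k_d).
Here k_2−k_d = 0.7040 d⁻¹ and 1 − D₀(k_2−k_d)/(k_d L₀) = 1 − 0.235×0.7040/(0.150×39.4) = 0.9720, so
t_c = ln(5.693 × 0.9720) / 0.7040 = 1.711 / 0.7040 = 2.430 d.
D_c = (k_d/k_2) L₀ e^(−k_d t_c) = (0.150/0.854) × 39.4 × e^(−0.150×2.430) = 0.1756 × 39.4 × 0.6945 = 4.806 mg/L.
Minimum DO = C_s − D_c = 10.1 − 4.806 = 5.294 mg/L.
x_c = v t_c = 0.258 m/s × 2.430 d × 86400 s/d = 54170 m ≈ 54.2 km.

t_c ≈ 2.43 d; D_c ≈ 4.81 mg/L; min DO ≈ 5.29 mg/L; x_c ≈ 54.2 km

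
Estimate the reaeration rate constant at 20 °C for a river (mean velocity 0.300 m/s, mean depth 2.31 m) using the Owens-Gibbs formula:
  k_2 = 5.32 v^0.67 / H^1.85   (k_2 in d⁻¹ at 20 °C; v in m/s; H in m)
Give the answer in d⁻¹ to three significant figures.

k_2 ≈ 0.505 d⁻¹

k_2 = 5.32 × 0.300^0.67 / 2.31^1.85 = 5.32 × 0.4463 / 4.706 = 0.5045 d⁻¹.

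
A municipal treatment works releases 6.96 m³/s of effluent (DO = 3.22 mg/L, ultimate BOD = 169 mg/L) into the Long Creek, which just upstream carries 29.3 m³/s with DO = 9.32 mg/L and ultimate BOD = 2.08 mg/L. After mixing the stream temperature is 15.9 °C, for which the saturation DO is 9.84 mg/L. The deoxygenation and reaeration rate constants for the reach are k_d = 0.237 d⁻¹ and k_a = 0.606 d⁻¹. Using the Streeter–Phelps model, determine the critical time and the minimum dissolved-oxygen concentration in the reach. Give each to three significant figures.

t_c ≈ 2.33 d; minimum DO ≈ 2.15 mg/L

Mixed DO = (29.3×9.32 + 6.96×3.22)/(29.3+6.96) = 295.5/36.26 = 8.149 mg/L.
Mixed L₀ = (29.3×2.08 + 6.96×169)/(36.26) = 1237/36.26 = 34.12 mg/L.
Initial deficit D₀ = C_s − DO₀ = 9.84 − 8.149 = 1.691 mg/L.
t_c = (1/0.3690) ln[(0.606/0.237)(1 − 1.691×0.3690/(0.237×34.12))] = 2.710 × ln(2.360) = 2.327 d.
D_c = (0.237/0.606) × 34.12 × e^(−0.237×2.327) = 0.3911 × 34.12 × 0.5761 = 7.688 mg/L.
Minimum DO = 9.84 − 7.688 = 2.152 mg/L.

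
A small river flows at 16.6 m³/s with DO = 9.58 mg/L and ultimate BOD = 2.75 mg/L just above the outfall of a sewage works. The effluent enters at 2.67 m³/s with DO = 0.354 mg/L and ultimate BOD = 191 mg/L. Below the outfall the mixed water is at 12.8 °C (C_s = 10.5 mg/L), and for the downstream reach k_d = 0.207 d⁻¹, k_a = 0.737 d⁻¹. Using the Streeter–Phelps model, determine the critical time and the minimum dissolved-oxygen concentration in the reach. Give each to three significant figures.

Mixed DO = (16.6×9.58 + 2.67×0.354)/(16.6+2.67) = 160.0/19.27 = 8.302 mg/L.
Mixed L₀ = (16.6×2.75 + 2.67×191)/(19.27) = 555.6/19.27 = 28.83 mg/L.
Initial deficit D₀ = C_s − DO₀ = 10.5 − 8.302 = 2.198 mg/L.
t_c = (1/0.5300) ln[(0.737/0.207)(1 − 2.198×0.5300/(0.207×28.83))] = 1.887 × ln(2.865) = 1.986 d.
D_c = (0.207/0.737) × 28.83 × e^(−0.207×1.986) = 0.2809 × 28.83 × 0.6629 = 5.368 mg/L.
Minimum DO = 10.5 − 5.368 = 5.132 mg/L.

t_c ≈ 1.99 d; minimum DO ≈ 5.13 mg/L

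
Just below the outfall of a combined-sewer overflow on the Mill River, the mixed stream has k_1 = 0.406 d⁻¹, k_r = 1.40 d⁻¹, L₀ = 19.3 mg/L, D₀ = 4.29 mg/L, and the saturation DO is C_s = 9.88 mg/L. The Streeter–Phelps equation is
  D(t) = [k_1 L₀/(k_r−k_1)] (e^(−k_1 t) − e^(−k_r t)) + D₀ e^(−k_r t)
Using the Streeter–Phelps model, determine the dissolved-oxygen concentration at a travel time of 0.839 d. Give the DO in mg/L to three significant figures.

k_1 L₀/(k_r−k_1) = 0.406×19.3/(1.40−0.406) = 7.836/0.9940 = 7.883 mg/L.
e^(−k_1 t) = e^(−0.406×0.8390) = 0.7113; e^(−k_r t) = e^(−1.40×0.8390) = 0.3089.
D = 7.883 × (0.7113 − 0.3089) + 4.29 × 0.3089 = 3.172 + 1.325 = 4.497 mg/L.
DO = C_s − D = 9.88 − 4.497 = 5.383 mg/L.

DO ≈ 5.38 mg/L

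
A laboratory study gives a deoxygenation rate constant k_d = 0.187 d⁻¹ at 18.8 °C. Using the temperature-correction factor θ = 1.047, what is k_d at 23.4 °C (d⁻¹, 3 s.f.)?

k_d ≈ 0.231 d⁻¹

k_d(T₂) = k_d(T₁) · θ^(T₂−T₁) = 0.187 × 1.047^(23.4−18.8)
= 0.187 × 1.047^4.60 = 0.187 × 1.235 = 0.2310 d⁻¹.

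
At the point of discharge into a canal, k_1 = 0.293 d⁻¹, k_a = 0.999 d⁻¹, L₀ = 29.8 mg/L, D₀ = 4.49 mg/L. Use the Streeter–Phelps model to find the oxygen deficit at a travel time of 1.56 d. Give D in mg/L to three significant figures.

D ≈ 6.17 mg/L

k_1 L₀/(k_a−k_1) = 0.293×29.8/(0.999−0.293) = 8.731/0.7060 = 12.37 mg/L.
e^(−k_1 t) = e^(−0.293×1.560) = 0.6331; e^(−k_a t) = e^(−0.999×1.560) = 0.2105.
D = 12.37 × (0.6331 − 0.2105) + 4.49 × 0.2105 = 5.227 + 0.9450 = 6.172 mg/L.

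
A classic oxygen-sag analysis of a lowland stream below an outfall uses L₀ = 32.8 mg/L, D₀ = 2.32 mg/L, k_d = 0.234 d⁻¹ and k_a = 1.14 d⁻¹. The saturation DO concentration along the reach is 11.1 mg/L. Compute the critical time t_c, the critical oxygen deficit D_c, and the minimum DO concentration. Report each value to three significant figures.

At the critical point dD/dt = 0, so k_d L₀ e^(−k_d t) = k_a D. Substituting D(t) from the Streeter–Phelps equation and solving for t gives
t_c = ln[(k_a/k_d)(1 − D₀(k_a−k_d)/(k_d L₀))] / (k_a−k_d).
Here k_a−k_d = 0.9060 d⁻¹ and 1 − D₀(k_a−k_d)/(k_d L₀) = 1 − 2.32×0.9060/(0.234×32.8) = 0.7261, so
t_c = ln(4.872 × 0.7261) / 0.9060 = 1.263 / 0.9060 = 1.395 d.
L(t_c) = L₀ e^(−k_d t_c) = 32.8 × 0.7216 = 23.67 mg/L, and at the critical point k_a D_c = k_d L, so D_c = (0.234/1.14) × 23.67 = 4.858 mg/L.
Minimum DO = C_s − D_c = 11.1 − 4.858 = 6.242 mg/L.

t_c ≈ 1.39 d; D_c ≈ 4.86 mg/L; min DO ≈ 6.24 mg/L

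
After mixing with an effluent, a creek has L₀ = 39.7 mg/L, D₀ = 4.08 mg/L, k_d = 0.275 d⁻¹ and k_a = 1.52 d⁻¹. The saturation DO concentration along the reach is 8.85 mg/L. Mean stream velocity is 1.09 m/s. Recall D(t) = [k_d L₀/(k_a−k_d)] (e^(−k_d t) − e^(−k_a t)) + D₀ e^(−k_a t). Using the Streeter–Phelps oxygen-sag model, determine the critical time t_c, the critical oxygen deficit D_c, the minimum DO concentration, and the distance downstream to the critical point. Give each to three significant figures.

t_c ≈ 0.870 d; D_c ≈ 5.65 mg/L; min DO ≈ 3.20 mg/L; x_c ≈ 82.0 km

At the critical point dD/dt = 0, so k_d L₀ e^(−k_d t) = k_a D. Substituting D(t) from the Streeter–Phelps equation and solving for t gives
t_c = ln[(k_a/k_d)(1 − D₀(k_a−k_d)/(k_d L₀))] / (k_a−k_d).
Here k_a−k_d = 1.245 d⁻¹ and 1 − D₀(k_a−k_d)/(k_d L₀) = 1 − 4.08×1.245/(0.275×39.7) = 0.5347, so
t_c = ln(5.527 × 0.5347) / 1.245 = 1.084 / 1.245 = 0.8704 d.
L(t_c) = L₀ e^(−k_d t_c) = 39.7 × 0.7871 = 31.25 mg/L, and at the critical point k_a D_c = k_d L, so D_c = (0.275/1.52) × 31.25 = 5.654 mg/L.
Minimum DO = C_s − D_c = 8.85 − 5.654 = 3.196 mg/L.
x_c = v t_c = 1.09 m/s × 0.8704 d × 86400 s/d = 81970 m ≈ 82.0 km.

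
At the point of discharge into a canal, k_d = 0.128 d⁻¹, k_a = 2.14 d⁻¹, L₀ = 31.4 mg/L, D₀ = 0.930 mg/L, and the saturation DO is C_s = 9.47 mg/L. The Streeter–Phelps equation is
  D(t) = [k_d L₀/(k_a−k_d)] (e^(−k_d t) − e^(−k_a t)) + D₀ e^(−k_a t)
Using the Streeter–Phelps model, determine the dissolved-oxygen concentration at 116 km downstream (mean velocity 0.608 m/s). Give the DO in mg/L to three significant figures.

Travel time t = x/v = 116 km / (0.608 m/s) = 116000 m / 0.608 m/s = 190800 s = 2.208 d.
k_d L₀/(k_a−k_d) = 0.128×31.4/(2.14−0.128) = 4.019/2.012 = 1.998 mg/L.
e^(−k_d t) = e^(−0.128×2.208) = 0.7538; e^(−k_a t) = e^(−2.14×2.208) = 0.008866.
D = 1.998 × (0.7538 − 0.008866) + 0.930 × 0.008866 = 1.488 + 0.008245 = 1.496 mg/L.
DO = C_s − D = 9.47 − 1.496 = 7.974 mg/L.

DO ≈ 7.97 mg/L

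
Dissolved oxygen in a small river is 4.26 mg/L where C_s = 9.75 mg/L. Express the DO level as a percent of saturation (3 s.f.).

% saturation = C/C_s × 100 = 4.26/9.75 × 100 = 43.7 %.

43.7 % saturation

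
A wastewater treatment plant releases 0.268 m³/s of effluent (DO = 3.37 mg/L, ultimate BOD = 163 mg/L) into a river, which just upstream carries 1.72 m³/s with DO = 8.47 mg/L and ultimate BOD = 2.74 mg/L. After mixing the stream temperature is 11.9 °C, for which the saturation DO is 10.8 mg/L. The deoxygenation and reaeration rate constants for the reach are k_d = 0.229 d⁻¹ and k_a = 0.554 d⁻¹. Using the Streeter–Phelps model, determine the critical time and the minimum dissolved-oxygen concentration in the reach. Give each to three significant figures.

Mixed DO = (1.72×8.47 + 0.268×3.37)/(1.72+0.268) = 15.47/1.988 = 7.782 mg/L.
Mixed L₀ = (1.72×2.74 + 0.268×163)/(1.988) = 48.40/1.988 = 24.34 mg/L.
Initial deficit D₀ = C_s − DO₀ = 10.8 − 7.782 = 3.018 mg/L.
t_c = (1/0.3250) ln[(0.554/0.229)(1 − 3.018×0.3250/(0.229×24.34))] = 3.077 × ln(1.994) = 2.123 d.
D_c = (0.229/0.554) × 24.34 × e^(−0.229×2.123) = 0.4134 × 24.34 × 0.6150 = 6.189 mg/L.
Minimum DO = 10.8 − 6.189 = 4.611 mg/L.

t_c ≈ 2.12 d; minimum DO ≈ 4.61 mg/L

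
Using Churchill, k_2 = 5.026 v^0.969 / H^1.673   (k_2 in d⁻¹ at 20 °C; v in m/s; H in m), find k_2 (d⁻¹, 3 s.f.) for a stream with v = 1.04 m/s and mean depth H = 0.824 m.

k_2 ≈ 7.22 d⁻¹

k_2 = 5.026 × 1.04^0.969 / 0.824^1.673 = 5.026 × 1.039 / 0.7233 = 7.217 d⁻¹.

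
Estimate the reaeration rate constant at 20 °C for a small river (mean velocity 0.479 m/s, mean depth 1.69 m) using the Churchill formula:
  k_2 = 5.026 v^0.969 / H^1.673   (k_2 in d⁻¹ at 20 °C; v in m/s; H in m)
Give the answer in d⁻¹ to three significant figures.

k_2 = 5.026 × 0.479^0.969 / 1.69^1.673 = 5.026 × 0.4901 / 2.406 = 1.024 d⁻¹.

k_2 ≈ 1.02 d⁻¹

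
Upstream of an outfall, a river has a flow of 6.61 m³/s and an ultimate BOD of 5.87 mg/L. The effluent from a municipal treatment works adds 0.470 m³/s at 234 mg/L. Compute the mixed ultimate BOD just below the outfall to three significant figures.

21.0 mg/L

Flow-weighted mixing: C = (Q_r C_r + Q_w C_w)/(Q_r + Q_w)
= (6.61×5.87 + 0.470×234)/(6.61 + 0.470) = 148.8/7.080 = 21.01 mg/L.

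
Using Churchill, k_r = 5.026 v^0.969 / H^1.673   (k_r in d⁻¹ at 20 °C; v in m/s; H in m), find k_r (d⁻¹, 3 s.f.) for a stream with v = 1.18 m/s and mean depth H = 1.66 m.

k_r ≈ 2.53 d⁻¹

k_r = 5.026 × 1.18^0.969 / 1.66^1.673 = 5.026 × 1.174 / 2.335 = 2.527 d⁻¹.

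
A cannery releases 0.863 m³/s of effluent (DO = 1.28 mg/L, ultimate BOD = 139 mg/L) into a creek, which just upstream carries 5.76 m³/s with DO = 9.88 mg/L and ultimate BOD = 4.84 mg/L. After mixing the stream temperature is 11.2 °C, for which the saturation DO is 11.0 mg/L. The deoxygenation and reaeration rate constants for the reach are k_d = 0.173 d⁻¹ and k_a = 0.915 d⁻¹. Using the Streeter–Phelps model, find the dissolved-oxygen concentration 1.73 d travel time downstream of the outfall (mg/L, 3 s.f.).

Mixed DO = (5.76×9.88 + 0.863×1.28)/(5.76+0.863) = 58.01/6.623 = 8.759 mg/L.
Mixed L₀ = (5.76×4.84 + 0.863×139)/(6.623) = 147.8/6.623 = 22.32 mg/L.
Initial deficit D₀ = C_s − DO₀ = 11.0 − 8.759 = 2.241 mg/L.
D(1.73) = [0.173×22.32/(0.915−0.173)](e^(−0.173×1.73) − e^(−0.915×1.73)) + 2.241 e^(−0.915×1.73)
= 5.204 × (0.7413 − 0.2054) + 2.241 × 0.2054 = 3.250 mg/L.
DO = 11.0 − 3.250 = 7.750 mg/L.

DO ≈ 7.75 mg/L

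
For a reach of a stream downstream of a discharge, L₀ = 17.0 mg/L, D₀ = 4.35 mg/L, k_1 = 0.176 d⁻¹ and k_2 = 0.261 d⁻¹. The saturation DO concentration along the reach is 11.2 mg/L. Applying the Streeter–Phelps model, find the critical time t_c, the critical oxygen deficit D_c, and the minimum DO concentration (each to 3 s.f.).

With k_2/k_1 = 1.483 and 1 − D₀(k_2−k_1)/(k_1 L₀) = 0.8764,
t_c = ln(1.483 × 0.8764) / (0.261 − 0.176) = ln(1.300) / 0.08500 = 0.2621/0.08500 = 3.084 d.
D_c = (k_1/k_2) L₀ e^(−k_1 t_c) = (0.176/0.261) × 17.0 × e^(−0.176×3.084) = 0.6743 × 17.0 × 0.5811 = 6.662 mg/L.
Minimum DO = C_s − D_c = 11.2 − 6.662 = 4.538 mg/L.

t_c ≈ 3.08 d; D_c ≈ 6.66 mg/L; min DO ≈ 4.54 mg/L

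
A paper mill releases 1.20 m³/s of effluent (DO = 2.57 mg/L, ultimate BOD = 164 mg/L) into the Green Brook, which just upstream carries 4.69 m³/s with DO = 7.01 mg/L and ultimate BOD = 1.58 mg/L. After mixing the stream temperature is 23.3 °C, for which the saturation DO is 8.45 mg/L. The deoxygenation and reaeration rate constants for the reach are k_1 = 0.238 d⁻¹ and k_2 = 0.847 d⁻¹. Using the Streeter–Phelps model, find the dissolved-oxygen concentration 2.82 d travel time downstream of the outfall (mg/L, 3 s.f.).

Mixed DO = (4.69×7.01 + 1.20×2.57)/(4.69+1.20) = 35.96/5.890 = 6.105 mg/L.
Mixed L₀ = (4.69×1.58 + 1.20×164)/(5.890) = 204.2/5.890 = 34.67 mg/L.
Initial deficit D₀ = C_s − DO₀ = 8.45 − 6.105 = 2.345 mg/L.
D(2.82) = [0.238×34.67/(0.847−0.238)](e^(−0.238×2.82) − e^(−0.847×2.82)) + 2.345 e^(−0.847×2.82)
= 13.55 × (0.5111 − 0.09176) + 2.345 × 0.09176 = 5.897 mg/L.
DO = 8.45 − 5.897 = 2.553 mg/L.

DO ≈ 2.55 mg/L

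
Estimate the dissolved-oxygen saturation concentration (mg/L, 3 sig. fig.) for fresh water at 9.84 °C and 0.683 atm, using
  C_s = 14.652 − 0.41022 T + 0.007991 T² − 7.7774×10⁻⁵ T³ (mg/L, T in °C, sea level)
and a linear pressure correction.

C_s ≈ 7.73 mg/L

At sea level: C_s = 14.652 − 0.41022×9.84 + 0.007991×9.84² − 7.7774×10⁻⁵×9.84³ = 11.32 mg/L.
Pressure correction: C_s' = 11.32 × 0.683 = 7.728 mg/L.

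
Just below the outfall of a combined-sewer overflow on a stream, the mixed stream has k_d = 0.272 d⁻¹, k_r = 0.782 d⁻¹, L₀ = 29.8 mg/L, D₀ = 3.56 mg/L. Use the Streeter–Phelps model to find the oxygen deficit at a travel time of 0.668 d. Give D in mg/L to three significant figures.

k_d L₀/(k_r−k_d) = 0.272×29.8/(0.782−0.272) = 8.106/0.5100 = 15.89 mg/L.
e^(−k_d t) = e^(−0.272×0.6680) = 0.8339; e^(−k_r t) = e^(−0.782×0.6680) = 0.5931.
D = 15.89 × (0.8339 − 0.5931) + 3.56 × 0.5931 = 3.826 + 2.111 = 5.938 mg/L.

D ≈ 5.94 mg/L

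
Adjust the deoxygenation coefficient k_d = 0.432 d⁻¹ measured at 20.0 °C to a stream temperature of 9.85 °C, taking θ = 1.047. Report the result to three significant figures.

k_d(T₂) = k_d(T₁) · θ^(T₂−T₁) = 0.432 × 1.047^(9.85−20.0)
= 0.432 × 1.047^-10.2 = 0.432 × 0.6274 = 0.2710 d⁻¹.

k_d ≈ 0.271 d⁻¹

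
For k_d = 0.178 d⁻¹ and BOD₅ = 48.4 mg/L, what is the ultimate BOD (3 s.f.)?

L₀ ≈ 82.1 mg/L

BOD₅ = L₀(1 − e^(−5k_d)) ⇒ L₀ = BOD₅ / (1 − e^(−5×0.178))
= 48.4 / (1 − 0.4107) = 48.4 / 0.5893 = 82.13 mg/L.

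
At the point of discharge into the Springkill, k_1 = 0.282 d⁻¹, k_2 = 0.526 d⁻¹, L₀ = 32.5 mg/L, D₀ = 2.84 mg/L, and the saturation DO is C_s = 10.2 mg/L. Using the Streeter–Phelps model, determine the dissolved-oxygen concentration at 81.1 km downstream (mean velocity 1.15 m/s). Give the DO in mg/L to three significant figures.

DO ≈ 2.96 mg/L

Travel time t = x/v = 81.1 km / (1.15 m/s) = 81100 m / 1.15 m/s = 70520 s = 0.8162 d.
k_1 L₀/(k_2−k_1) = 0.282×32.5/(0.526−0.282) = 9.165/0.2440 = 37.56 mg/L.
e^(−k_1 t) = e^(−0.282×0.8162) = 0.7944; e^(−k_2 t) = e^(−0.526×0.8162) = 0.6509.
D = 37.56 × (0.7944 − 0.6509) + 2.84 × 0.6509 = 5.388 + 1.849 = 7.237 mg/L.
DO = C_s − D = 10.2 − 7.237 = 2.963 mg/L.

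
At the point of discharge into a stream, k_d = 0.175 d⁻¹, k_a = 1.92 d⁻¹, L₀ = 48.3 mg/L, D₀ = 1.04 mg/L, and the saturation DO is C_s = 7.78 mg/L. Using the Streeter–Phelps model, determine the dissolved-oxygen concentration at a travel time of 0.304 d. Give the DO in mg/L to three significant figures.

k_d L₀/(k_a−k_d) = 0.175×48.3/(1.92−0.175) = 8.452/1.745 = 4.844 mg/L.
e^(−k_d t) = e^(−0.175×0.3040) = 0.9482; e^(−k_a t) = e^(−1.92×0.3040) = 0.5578.
D = 4.844 × (0.9482 − 0.5578) + 1.04 × 0.5578 = 1.891 + 0.5802 = 2.471 mg/L.
DO = C_s − D = 7.78 − 2.471 = 5.309 mg/L.

DO ≈ 5.31 mg/L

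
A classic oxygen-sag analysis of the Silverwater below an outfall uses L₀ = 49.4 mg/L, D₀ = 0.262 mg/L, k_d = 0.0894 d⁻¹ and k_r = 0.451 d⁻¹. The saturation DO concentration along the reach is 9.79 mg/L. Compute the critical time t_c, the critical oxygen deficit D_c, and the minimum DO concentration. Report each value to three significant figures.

With k_r/k_d = 5.045 and 1 − D₀(k_r−k_d)/(k_d L₀) = 0.9785,
t_c = ln(5.045 × 0.9785) / (0.451 − 0.0894) = ln(4.937) / 0.3616 = 1.597/0.3616 = 4.416 d.
L(t_c) = L₀ e^(−k_d t_c) = 49.4 × 0.6738 = 33.29 mg/L, and at the critical point k_r D_c = k_d L, so D_c = (0.0894/0.451) × 33.29 = 6.599 mg/L.
Minimum DO = C_s − D_c = 9.79 − 6.599 = 3.191 mg/L.

t_c ≈ 4.42 d; D_c ≈ 6.60 mg/L; min DO ≈ 3.19 mg/L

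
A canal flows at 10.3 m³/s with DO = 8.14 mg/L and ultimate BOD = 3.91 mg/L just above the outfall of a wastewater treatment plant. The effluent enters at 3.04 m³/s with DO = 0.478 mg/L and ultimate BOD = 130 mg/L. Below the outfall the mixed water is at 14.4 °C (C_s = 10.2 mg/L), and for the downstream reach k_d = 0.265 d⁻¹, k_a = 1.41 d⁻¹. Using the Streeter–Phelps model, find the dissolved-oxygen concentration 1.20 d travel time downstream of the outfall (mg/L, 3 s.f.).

DO ≈ 5.39 mg/L

Mixed DO = (10.3×8.14 + 3.04×0.478)/(10.3+3.04) = 85.30/13.34 = 6.394 mg/L.
Mixed L₀ = (10.3×3.91 + 3.04×130)/(13.34) = 435.5/13.34 = 32.64 mg/L.
Initial deficit D₀ = C_s − DO₀ = 10.2 − 6.394 = 3.806 mg/L.
D(1.20) = [0.265×32.64/(1.41−0.265)](e^(−0.265×1.20) − e^(−1.41×1.20)) + 3.806 e^(−1.41×1.20)
= 7.555 × (0.7276 − 0.1842) + 3.806 × 0.1842 = 4.807 mg/L.
DO = 10.2 − 4.807 = 5.393 mg/L.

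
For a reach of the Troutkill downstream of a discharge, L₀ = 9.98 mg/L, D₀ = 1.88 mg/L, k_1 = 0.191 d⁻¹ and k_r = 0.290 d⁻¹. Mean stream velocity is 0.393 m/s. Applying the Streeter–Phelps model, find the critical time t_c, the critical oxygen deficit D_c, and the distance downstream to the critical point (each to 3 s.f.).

With k_r/k_1 = 1.518 and 1 − D₀(k_r−k_1)/(k_1 L₀) = 0.9024,
t_c = ln(1.518 × 0.9024) / (0.290 − 0.191) = ln(1.370) / 0.09900 = 0.3149/0.09900 = 3.180 d.
D_c = (k_1/k_r) L₀ e^(−k_1 t_c) = (0.191/0.290) × 9.98 × e^(−0.191×3.180) = 0.6586 × 9.98 × 0.5447 = 3.581 mg/L.
x_c = v t_c = 0.393 m/s × 3.180 d × 86400 s/d = 108000 m ≈ 108 km.

t_c ≈ 3.18 d; D_c ≈ 3.58 mg/L; x_c ≈ 108 km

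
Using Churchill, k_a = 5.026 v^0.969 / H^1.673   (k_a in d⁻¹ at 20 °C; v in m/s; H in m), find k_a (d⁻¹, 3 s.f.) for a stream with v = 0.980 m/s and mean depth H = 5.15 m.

k_a ≈ 0.318 d⁻¹

k_a = 5.026 × 0.980^0.969 / 5.15^1.673 = 5.026 × 0.9806 / 15.52 = 0.3176 d⁻¹.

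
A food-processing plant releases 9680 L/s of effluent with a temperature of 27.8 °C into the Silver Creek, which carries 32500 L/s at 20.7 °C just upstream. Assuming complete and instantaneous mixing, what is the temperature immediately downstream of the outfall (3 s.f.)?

Flow-weighted mixing: C = (Q_r C_r + Q_w C_w)/(Q_r + Q_w)
= (32500×20.7 + 9680×27.8)/(32500 + 9680) = 941900/42180 = 22.33 °C.

22.3 °C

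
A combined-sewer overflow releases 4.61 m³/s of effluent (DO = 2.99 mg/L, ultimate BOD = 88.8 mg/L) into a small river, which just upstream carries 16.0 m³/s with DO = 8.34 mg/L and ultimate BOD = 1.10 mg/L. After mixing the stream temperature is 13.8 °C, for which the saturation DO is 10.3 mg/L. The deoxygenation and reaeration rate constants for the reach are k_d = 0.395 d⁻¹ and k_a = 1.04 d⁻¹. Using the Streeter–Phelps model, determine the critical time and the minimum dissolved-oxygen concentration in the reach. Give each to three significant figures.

t_c ≈ 1.06 d; minimum DO ≈ 5.12 mg/L

Mixed DO = (16.0×8.34 + 4.61×2.99)/(16.0+4.61) = 147.2/20.61 = 7.143 mg/L.
Mixed L₀ = (16.0×1.10 + 4.61×88.8)/(20.61) = 427.0/20.61 = 20.72 mg/L.
Initial deficit D₀ = C_s − DO₀ = 10.3 − 7.143 = 3.157 mg/L.
t_c = (1/0.6450) ln[(1.04/0.395)(1 − 3.157×0.6450/(0.395×20.72))] = 1.550 × ln(1.978) = 1.057 d.
D_c = (0.395/1.04) × 20.72 × e^(−0.395×1.057) = 0.3798 × 20.72 × 0.6586 = 5.182 mg/L.
Minimum DO = 10.3 − 5.182 = 5.118 mg/L.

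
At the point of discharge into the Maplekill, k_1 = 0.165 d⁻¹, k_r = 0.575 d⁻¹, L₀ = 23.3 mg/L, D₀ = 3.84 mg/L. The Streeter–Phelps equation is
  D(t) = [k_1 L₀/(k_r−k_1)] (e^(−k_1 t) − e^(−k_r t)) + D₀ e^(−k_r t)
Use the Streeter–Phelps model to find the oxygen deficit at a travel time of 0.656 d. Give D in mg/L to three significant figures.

k_1 L₀/(k_r−k_1) = 0.165×23.3/(0.575−0.165) = 3.845/0.4100 = 9.377 mg/L.
e^(−k_1 t) = e^(−0.165×0.6560) = 0.8974; e^(−k_r t) = e^(−0.575×0.6560) = 0.6858.
D = 9.377 × (0.8974 − 0.6858) + 3.84 × 0.6858 = 1.984 + 2.633 = 4.618 mg/L.

D ≈ 4.62 mg/L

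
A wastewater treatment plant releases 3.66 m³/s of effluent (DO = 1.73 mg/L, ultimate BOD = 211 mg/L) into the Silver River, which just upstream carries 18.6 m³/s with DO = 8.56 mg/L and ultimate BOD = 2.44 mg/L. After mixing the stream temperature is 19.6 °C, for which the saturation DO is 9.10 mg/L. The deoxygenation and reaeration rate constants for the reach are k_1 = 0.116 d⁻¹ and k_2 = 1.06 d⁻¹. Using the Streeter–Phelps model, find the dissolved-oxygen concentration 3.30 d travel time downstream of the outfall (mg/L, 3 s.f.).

DO ≈ 6.11 mg/L

Mixed DO = (18.6×8.56 + 3.66×1.73)/(18.6+3.66) = 165.5/22.26 = 7.437 mg/L.
Mixed L₀ = (18.6×2.44 + 3.66×211)/(22.26) = 817.6/22.26 = 36.73 mg/L.
Initial deficit D₀ = C_s − DO₀ = 9.10 − 7.437 = 1.663 mg/L.
D(3.30) = [0.116×36.73/(1.06−0.116)](e^(−0.116×3.30) − e^(−1.06×3.30)) + 1.663 e^(−1.06×3.30)
= 4.514 × (0.6819 − 0.03026) + 1.663 × 0.03026 = 2.992 mg/L.
DO = 9.10 − 2.992 = 6.108 mg/L.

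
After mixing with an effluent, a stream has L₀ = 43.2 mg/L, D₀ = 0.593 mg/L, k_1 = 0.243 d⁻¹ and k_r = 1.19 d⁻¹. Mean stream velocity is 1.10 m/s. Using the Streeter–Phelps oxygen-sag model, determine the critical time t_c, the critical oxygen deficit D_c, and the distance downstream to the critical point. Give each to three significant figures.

At the critical point dD/dt = 0, so k_1 L₀ e^(−k_1 t) = k_r D. Substituting D(t) from the Streeter–Phelps equation and solving for t gives
t_c = ln[(k_r/k_1)(1 − D₀(k_r−k_1)/(k_1 L₀))] / (k_r−k_1).
Here k_r−k_1 = 0.9470 d⁻¹ and 1 − D₀(k_r−k_1)/(k_1 L₀) = 1 − 0.593×0.9470/(0.243×43.2) = 0.9465, so
t_c = ln(4.897 × 0.9465) / 0.9470 = 1.534 / 0.9470 = 1.620 d.
D_c = (k_1/k_r) L₀ e^(−k_1 t_c) = (0.243/1.19) × 43.2 × e^(−0.243×1.620) = 0.2042 × 43.2 × 0.6747 = 5.952 mg/L.
x_c = v t_c = 1.10 m/s × 1.620 d × 86400 s/d = 153900 m ≈ 154 km.

t_c ≈ 1.62 d; D_c ≈ 5.95 mg/L; x_c ≈ 154 km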